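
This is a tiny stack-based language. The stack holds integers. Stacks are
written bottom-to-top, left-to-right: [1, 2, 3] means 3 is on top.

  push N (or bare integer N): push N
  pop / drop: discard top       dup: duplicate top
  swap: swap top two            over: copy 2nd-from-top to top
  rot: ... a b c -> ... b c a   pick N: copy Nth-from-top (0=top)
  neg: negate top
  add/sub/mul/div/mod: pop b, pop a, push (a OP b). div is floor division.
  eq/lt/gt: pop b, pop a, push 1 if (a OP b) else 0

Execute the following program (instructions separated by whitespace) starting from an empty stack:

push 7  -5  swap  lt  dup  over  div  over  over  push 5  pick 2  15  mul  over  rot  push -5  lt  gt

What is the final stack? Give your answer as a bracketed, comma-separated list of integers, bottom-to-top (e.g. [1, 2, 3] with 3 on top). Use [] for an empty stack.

After 'push 7': [7]
After 'push -5': [7, -5]
After 'swap': [-5, 7]
After 'lt': [1]
After 'dup': [1, 1]
After 'over': [1, 1, 1]
After 'div': [1, 1]
After 'over': [1, 1, 1]
After 'over': [1, 1, 1, 1]
After 'push 5': [1, 1, 1, 1, 5]
After 'pick 2': [1, 1, 1, 1, 5, 1]
After 'push 15': [1, 1, 1, 1, 5, 1, 15]
After 'mul': [1, 1, 1, 1, 5, 15]
After 'over': [1, 1, 1, 1, 5, 15, 5]
After 'rot': [1, 1, 1, 1, 15, 5, 5]
After 'push -5': [1, 1, 1, 1, 15, 5, 5, -5]
After 'lt': [1, 1, 1, 1, 15, 5, 0]
After 'gt': [1, 1, 1, 1, 15, 1]

Answer: [1, 1, 1, 1, 15, 1]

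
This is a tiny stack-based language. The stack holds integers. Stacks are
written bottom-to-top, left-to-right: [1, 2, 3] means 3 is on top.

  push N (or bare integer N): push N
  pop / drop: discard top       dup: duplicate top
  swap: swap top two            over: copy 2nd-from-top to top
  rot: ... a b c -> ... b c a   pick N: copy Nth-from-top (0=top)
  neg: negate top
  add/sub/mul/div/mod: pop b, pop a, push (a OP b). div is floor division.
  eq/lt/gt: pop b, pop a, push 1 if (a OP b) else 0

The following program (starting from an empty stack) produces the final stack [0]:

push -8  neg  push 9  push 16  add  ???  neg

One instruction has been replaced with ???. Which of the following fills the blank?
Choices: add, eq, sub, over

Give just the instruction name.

Stack before ???: [8, 25]
Stack after ???:  [0]
Checking each choice:
  add: produces [-33]
  eq: MATCH
  sub: produces [17]
  over: produces [8, 25, -8]


Answer: eq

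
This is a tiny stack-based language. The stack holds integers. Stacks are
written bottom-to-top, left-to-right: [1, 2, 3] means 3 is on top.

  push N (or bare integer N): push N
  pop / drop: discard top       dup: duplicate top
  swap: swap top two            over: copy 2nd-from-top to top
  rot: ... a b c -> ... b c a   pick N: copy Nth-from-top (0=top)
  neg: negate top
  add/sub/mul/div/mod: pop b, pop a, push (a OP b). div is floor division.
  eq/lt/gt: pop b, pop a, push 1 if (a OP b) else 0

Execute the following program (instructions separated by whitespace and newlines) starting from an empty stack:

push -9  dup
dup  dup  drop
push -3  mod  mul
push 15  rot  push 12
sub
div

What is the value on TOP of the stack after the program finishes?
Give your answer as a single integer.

Answer: -1

Derivation:
After 'push -9': [-9]
After 'dup': [-9, -9]
After 'dup': [-9, -9, -9]
After 'dup': [-9, -9, -9, -9]
After 'drop': [-9, -9, -9]
After 'push -3': [-9, -9, -9, -3]
After 'mod': [-9, -9, 0]
After 'mul': [-9, 0]
After 'push 15': [-9, 0, 15]
After 'rot': [0, 15, -9]
After 'push 12': [0, 15, -9, 12]
After 'sub': [0, 15, -21]
After 'div': [0, -1]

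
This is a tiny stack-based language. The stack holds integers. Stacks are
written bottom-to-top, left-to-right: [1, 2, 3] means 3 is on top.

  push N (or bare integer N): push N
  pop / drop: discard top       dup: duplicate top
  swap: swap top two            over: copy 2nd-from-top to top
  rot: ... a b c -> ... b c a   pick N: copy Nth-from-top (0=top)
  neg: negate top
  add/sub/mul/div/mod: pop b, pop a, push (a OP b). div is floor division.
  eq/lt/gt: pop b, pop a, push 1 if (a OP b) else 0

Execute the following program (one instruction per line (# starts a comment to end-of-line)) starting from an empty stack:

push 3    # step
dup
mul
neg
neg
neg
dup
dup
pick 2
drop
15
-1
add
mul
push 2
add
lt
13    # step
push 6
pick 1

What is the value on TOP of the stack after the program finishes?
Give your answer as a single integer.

After 'push 3': [3]
After 'dup': [3, 3]
After 'mul': [9]
After 'neg': [-9]
After 'neg': [9]
After 'neg': [-9]
After 'dup': [-9, -9]
After 'dup': [-9, -9, -9]
After 'pick 2': [-9, -9, -9, -9]
After 'drop': [-9, -9, -9]
After 'push 15': [-9, -9, -9, 15]
After 'push -1': [-9, -9, -9, 15, -1]
After 'add': [-9, -9, -9, 14]
After 'mul': [-9, -9, -126]
After 'push 2': [-9, -9, -126, 2]
After 'add': [-9, -9, -124]
After 'lt': [-9, 0]
After 'push 13': [-9, 0, 13]
After 'push 6': [-9, 0, 13, 6]
After 'pick 1': [-9, 0, 13, 6, 13]

Answer: 13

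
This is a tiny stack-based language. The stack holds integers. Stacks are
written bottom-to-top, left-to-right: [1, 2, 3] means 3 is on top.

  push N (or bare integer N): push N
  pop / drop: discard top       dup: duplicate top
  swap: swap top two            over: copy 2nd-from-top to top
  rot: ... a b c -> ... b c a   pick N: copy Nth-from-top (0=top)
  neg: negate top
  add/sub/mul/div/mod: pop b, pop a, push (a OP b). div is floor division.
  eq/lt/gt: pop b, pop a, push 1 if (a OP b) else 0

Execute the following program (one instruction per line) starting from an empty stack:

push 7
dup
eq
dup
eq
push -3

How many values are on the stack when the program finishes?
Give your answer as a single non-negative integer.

After 'push 7': stack = [7] (depth 1)
After 'dup': stack = [7, 7] (depth 2)
After 'eq': stack = [1] (depth 1)
After 'dup': stack = [1, 1] (depth 2)
After 'eq': stack = [1] (depth 1)
After 'push -3': stack = [1, -3] (depth 2)

Answer: 2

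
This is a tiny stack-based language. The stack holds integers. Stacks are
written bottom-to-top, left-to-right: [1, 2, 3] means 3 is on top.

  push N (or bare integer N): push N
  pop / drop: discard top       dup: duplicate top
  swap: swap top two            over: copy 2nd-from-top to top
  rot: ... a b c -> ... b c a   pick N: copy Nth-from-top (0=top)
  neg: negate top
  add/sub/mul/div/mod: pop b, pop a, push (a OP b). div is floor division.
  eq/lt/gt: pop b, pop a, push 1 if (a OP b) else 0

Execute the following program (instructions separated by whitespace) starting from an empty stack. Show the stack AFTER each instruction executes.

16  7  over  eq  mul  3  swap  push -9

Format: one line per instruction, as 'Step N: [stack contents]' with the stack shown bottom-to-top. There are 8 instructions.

Step 1: [16]
Step 2: [16, 7]
Step 3: [16, 7, 16]
Step 4: [16, 0]
Step 5: [0]
Step 6: [0, 3]
Step 7: [3, 0]
Step 8: [3, 0, -9]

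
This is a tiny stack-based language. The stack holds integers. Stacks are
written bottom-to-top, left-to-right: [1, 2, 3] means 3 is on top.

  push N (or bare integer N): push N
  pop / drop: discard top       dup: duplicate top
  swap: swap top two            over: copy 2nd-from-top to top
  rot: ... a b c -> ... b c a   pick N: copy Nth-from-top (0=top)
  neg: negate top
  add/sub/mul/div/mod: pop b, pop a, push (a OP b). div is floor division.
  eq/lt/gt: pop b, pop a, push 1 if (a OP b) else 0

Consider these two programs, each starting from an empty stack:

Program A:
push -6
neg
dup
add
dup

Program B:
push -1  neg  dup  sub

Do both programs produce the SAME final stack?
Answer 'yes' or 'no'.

Program A trace:
  After 'push -6': [-6]
  After 'neg': [6]
  After 'dup': [6, 6]
  After 'add': [12]
  After 'dup': [12, 12]
Program A final stack: [12, 12]

Program B trace:
  After 'push -1': [-1]
  After 'neg': [1]
  After 'dup': [1, 1]
  After 'sub': [0]
Program B final stack: [0]
Same: no

Answer: no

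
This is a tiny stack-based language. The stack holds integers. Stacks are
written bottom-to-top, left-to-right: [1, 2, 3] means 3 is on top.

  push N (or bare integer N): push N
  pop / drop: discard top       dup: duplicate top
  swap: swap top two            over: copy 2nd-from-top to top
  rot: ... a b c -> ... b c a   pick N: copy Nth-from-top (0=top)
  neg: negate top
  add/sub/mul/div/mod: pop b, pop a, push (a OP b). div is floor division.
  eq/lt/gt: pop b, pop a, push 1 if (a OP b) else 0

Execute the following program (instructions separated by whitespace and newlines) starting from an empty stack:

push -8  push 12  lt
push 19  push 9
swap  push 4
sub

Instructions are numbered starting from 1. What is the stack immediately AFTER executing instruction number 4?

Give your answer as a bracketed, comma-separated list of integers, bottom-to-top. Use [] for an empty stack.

Answer: [1, 19]

Derivation:
Step 1 ('push -8'): [-8]
Step 2 ('push 12'): [-8, 12]
Step 3 ('lt'): [1]
Step 4 ('push 19'): [1, 19]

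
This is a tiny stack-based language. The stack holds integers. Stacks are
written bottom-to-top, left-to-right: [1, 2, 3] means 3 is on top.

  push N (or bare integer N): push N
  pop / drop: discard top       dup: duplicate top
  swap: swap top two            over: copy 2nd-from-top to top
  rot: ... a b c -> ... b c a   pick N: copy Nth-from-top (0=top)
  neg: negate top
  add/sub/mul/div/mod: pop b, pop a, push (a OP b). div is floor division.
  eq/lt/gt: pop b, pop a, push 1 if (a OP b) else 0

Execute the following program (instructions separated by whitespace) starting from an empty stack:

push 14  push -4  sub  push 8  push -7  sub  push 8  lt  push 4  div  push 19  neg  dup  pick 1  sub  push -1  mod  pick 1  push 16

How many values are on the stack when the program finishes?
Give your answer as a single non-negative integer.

After 'push 14': stack = [14] (depth 1)
After 'push -4': stack = [14, -4] (depth 2)
After 'sub': stack = [18] (depth 1)
After 'push 8': stack = [18, 8] (depth 2)
After 'push -7': stack = [18, 8, -7] (depth 3)
After 'sub': stack = [18, 15] (depth 2)
After 'push 8': stack = [18, 15, 8] (depth 3)
After 'lt': stack = [18, 0] (depth 2)
After 'push 4': stack = [18, 0, 4] (depth 3)
After 'div': stack = [18, 0] (depth 2)
After 'push 19': stack = [18, 0, 19] (depth 3)
After 'neg': stack = [18, 0, -19] (depth 3)
After 'dup': stack = [18, 0, -19, -19] (depth 4)
After 'pick 1': stack = [18, 0, -19, -19, -19] (depth 5)
After 'sub': stack = [18, 0, -19, 0] (depth 4)
After 'push -1': stack = [18, 0, -19, 0, -1] (depth 5)
After 'mod': stack = [18, 0, -19, 0] (depth 4)
After 'pick 1': stack = [18, 0, -19, 0, -19] (depth 5)
After 'push 16': stack = [18, 0, -19, 0, -19, 16] (depth 6)

Answer: 6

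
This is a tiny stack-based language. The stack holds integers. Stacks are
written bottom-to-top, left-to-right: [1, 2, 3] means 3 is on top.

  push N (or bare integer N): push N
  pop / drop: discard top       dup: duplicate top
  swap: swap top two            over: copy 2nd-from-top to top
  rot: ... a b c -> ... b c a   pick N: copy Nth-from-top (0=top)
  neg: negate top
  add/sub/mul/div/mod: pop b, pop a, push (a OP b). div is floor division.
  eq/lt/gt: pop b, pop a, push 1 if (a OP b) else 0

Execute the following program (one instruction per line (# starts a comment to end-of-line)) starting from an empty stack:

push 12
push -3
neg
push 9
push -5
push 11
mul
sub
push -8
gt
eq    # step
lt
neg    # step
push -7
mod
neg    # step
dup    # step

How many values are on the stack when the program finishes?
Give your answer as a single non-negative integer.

Answer: 2

Derivation:
After 'push 12': stack = [12] (depth 1)
After 'push -3': stack = [12, -3] (depth 2)
After 'neg': stack = [12, 3] (depth 2)
After 'push 9': stack = [12, 3, 9] (depth 3)
After 'push -5': stack = [12, 3, 9, -5] (depth 4)
After 'push 11': stack = [12, 3, 9, -5, 11] (depth 5)
After 'mul': stack = [12, 3, 9, -55] (depth 4)
After 'sub': stack = [12, 3, 64] (depth 3)
After 'push -8': stack = [12, 3, 64, -8] (depth 4)
After 'gt': stack = [12, 3, 1] (depth 3)
After 'eq': stack = [12, 0] (depth 2)
After 'lt': stack = [0] (depth 1)
After 'neg': stack = [0] (depth 1)
After 'push -7': stack = [0, -7] (depth 2)
After 'mod': stack = [0] (depth 1)
After 'neg': stack = [0] (depth 1)
After 'dup': stack = [0, 0] (depth 2)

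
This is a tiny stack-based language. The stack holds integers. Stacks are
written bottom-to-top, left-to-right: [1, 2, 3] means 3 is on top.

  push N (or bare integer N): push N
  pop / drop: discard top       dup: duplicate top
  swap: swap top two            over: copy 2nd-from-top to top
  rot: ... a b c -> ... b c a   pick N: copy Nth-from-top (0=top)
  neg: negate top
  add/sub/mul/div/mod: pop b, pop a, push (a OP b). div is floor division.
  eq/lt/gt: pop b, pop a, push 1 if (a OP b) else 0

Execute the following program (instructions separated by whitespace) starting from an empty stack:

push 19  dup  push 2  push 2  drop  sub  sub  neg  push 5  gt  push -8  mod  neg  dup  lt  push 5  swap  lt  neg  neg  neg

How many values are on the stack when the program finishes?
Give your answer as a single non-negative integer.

After 'push 19': stack = [19] (depth 1)
After 'dup': stack = [19, 19] (depth 2)
After 'push 2': stack = [19, 19, 2] (depth 3)
After 'push 2': stack = [19, 19, 2, 2] (depth 4)
After 'drop': stack = [19, 19, 2] (depth 3)
After 'sub': stack = [19, 17] (depth 2)
After 'sub': stack = [2] (depth 1)
After 'neg': stack = [-2] (depth 1)
After 'push 5': stack = [-2, 5] (depth 2)
After 'gt': stack = [0] (depth 1)
  ...
After 'mod': stack = [0] (depth 1)
After 'neg': stack = [0] (depth 1)
After 'dup': stack = [0, 0] (depth 2)
After 'lt': stack = [0] (depth 1)
After 'push 5': stack = [0, 5] (depth 2)
After 'swap': stack = [5, 0] (depth 2)
After 'lt': stack = [0] (depth 1)
After 'neg': stack = [0] (depth 1)
After 'neg': stack = [0] (depth 1)
After 'neg': stack = [0] (depth 1)

Answer: 1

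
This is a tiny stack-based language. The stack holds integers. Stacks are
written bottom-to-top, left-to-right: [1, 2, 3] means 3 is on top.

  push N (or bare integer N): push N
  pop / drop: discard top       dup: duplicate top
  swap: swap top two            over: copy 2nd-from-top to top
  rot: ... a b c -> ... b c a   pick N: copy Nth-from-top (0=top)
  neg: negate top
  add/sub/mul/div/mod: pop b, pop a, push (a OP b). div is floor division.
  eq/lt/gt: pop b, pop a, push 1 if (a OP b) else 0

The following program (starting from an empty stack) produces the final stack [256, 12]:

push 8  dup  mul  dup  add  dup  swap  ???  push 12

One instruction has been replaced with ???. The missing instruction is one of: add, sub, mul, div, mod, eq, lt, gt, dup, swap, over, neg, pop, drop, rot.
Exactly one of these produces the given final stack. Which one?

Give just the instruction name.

Answer: add

Derivation:
Stack before ???: [128, 128]
Stack after ???:  [256]
The instruction that transforms [128, 128] -> [256] is: add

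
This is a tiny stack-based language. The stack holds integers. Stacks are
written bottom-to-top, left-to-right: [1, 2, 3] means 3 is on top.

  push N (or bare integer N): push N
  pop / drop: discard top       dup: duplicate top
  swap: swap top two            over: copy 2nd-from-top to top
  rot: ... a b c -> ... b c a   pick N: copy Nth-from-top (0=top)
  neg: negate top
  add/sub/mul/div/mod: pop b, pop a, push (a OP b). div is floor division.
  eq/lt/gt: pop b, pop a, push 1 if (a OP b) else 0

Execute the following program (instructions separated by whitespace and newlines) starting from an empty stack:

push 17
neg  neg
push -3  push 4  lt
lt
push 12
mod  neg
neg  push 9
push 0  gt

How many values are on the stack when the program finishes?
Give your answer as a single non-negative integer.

After 'push 17': stack = [17] (depth 1)
After 'neg': stack = [-17] (depth 1)
After 'neg': stack = [17] (depth 1)
After 'push -3': stack = [17, -3] (depth 2)
After 'push 4': stack = [17, -3, 4] (depth 3)
After 'lt': stack = [17, 1] (depth 2)
After 'lt': stack = [0] (depth 1)
After 'push 12': stack = [0, 12] (depth 2)
After 'mod': stack = [0] (depth 1)
After 'neg': stack = [0] (depth 1)
After 'neg': stack = [0] (depth 1)
After 'push 9': stack = [0, 9] (depth 2)
After 'push 0': stack = [0, 9, 0] (depth 3)
After 'gt': stack = [0, 1] (depth 2)

Answer: 2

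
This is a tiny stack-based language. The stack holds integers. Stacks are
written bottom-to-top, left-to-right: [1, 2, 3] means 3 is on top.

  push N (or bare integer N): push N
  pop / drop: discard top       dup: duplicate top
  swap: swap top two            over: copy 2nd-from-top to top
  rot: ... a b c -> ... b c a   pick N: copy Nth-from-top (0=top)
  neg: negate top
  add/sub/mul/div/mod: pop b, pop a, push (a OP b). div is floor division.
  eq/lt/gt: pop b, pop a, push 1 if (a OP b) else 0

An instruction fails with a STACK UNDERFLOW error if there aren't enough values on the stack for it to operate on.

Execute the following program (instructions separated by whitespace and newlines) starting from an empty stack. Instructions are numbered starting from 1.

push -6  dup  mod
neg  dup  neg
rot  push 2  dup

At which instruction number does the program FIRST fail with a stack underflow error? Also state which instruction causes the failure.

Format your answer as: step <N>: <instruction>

Step 1 ('push -6'): stack = [-6], depth = 1
Step 2 ('dup'): stack = [-6, -6], depth = 2
Step 3 ('mod'): stack = [0], depth = 1
Step 4 ('neg'): stack = [0], depth = 1
Step 5 ('dup'): stack = [0, 0], depth = 2
Step 6 ('neg'): stack = [0, 0], depth = 2
Step 7 ('rot'): needs 3 value(s) but depth is 2 — STACK UNDERFLOW

Answer: step 7: rot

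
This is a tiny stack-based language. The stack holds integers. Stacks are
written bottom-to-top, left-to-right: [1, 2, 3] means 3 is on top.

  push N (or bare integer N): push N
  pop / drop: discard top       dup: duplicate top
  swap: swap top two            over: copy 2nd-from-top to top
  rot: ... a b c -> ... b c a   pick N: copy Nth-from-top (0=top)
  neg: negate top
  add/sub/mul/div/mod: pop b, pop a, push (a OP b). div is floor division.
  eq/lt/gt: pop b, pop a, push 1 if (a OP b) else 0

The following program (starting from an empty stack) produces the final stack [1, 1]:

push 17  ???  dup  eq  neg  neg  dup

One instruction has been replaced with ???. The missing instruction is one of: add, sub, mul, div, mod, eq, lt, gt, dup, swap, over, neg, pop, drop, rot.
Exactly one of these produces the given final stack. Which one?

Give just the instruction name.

Stack before ???: [17]
Stack after ???:  [-17]
The instruction that transforms [17] -> [-17] is: neg

Answer: neg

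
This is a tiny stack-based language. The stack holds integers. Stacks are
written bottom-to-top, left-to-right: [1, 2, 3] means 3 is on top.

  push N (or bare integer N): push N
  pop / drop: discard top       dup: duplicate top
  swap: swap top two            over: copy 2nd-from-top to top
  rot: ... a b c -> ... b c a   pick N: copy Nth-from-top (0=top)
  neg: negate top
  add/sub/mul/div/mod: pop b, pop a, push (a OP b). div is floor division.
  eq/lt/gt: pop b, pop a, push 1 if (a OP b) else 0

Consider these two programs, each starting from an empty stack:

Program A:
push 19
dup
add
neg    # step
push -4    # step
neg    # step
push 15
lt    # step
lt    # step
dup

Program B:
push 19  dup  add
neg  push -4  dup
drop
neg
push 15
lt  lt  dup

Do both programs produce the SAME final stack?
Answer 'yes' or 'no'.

Program A trace:
  After 'push 19': [19]
  After 'dup': [19, 19]
  After 'add': [38]
  After 'neg': [-38]
  After 'push -4': [-38, -4]
  After 'neg': [-38, 4]
  After 'push 15': [-38, 4, 15]
  After 'lt': [-38, 1]
  After 'lt': [1]
  After 'dup': [1, 1]
Program A final stack: [1, 1]

Program B trace:
  After 'push 19': [19]
  After 'dup': [19, 19]
  After 'add': [38]
  After 'neg': [-38]
  After 'push -4': [-38, -4]
  After 'dup': [-38, -4, -4]
  After 'drop': [-38, -4]
  After 'neg': [-38, 4]
  After 'push 15': [-38, 4, 15]
  After 'lt': [-38, 1]
  After 'lt': [1]
  After 'dup': [1, 1]
Program B final stack: [1, 1]
Same: yes

Answer: yes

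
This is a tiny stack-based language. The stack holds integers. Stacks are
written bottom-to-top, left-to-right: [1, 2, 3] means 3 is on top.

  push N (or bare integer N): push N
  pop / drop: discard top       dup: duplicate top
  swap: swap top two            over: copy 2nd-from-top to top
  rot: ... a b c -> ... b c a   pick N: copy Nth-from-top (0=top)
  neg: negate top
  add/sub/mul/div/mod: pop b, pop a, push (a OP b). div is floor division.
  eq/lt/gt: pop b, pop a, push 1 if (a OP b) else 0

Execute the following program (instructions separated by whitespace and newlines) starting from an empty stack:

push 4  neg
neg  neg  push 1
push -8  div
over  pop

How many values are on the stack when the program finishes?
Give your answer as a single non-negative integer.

After 'push 4': stack = [4] (depth 1)
After 'neg': stack = [-4] (depth 1)
After 'neg': stack = [4] (depth 1)
After 'neg': stack = [-4] (depth 1)
After 'push 1': stack = [-4, 1] (depth 2)
After 'push -8': stack = [-4, 1, -8] (depth 3)
After 'div': stack = [-4, -1] (depth 2)
After 'over': stack = [-4, -1, -4] (depth 3)
After 'pop': stack = [-4, -1] (depth 2)

Answer: 2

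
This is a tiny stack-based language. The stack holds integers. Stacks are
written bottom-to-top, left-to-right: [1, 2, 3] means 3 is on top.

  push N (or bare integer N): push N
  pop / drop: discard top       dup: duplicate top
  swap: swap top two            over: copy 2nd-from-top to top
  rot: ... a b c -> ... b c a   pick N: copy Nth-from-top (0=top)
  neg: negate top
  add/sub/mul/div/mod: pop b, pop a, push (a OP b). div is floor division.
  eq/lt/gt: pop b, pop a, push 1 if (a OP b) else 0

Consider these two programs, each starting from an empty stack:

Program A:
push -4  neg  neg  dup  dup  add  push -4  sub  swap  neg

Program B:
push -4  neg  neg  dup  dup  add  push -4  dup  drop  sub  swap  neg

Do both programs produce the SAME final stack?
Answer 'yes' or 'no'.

Answer: yes

Derivation:
Program A trace:
  After 'push -4': [-4]
  After 'neg': [4]
  After 'neg': [-4]
  After 'dup': [-4, -4]
  After 'dup': [-4, -4, -4]
  After 'add': [-4, -8]
  After 'push -4': [-4, -8, -4]
  After 'sub': [-4, -4]
  After 'swap': [-4, -4]
  After 'neg': [-4, 4]
Program A final stack: [-4, 4]

Program B trace:
  After 'push -4': [-4]
  After 'neg': [4]
  After 'neg': [-4]
  After 'dup': [-4, -4]
  After 'dup': [-4, -4, -4]
  After 'add': [-4, -8]
  After 'push -4': [-4, -8, -4]
  After 'dup': [-4, -8, -4, -4]
  After 'drop': [-4, -8, -4]
  After 'sub': [-4, -4]
  After 'swap': [-4, -4]
  After 'neg': [-4, 4]
Program B final stack: [-4, 4]
Same: yes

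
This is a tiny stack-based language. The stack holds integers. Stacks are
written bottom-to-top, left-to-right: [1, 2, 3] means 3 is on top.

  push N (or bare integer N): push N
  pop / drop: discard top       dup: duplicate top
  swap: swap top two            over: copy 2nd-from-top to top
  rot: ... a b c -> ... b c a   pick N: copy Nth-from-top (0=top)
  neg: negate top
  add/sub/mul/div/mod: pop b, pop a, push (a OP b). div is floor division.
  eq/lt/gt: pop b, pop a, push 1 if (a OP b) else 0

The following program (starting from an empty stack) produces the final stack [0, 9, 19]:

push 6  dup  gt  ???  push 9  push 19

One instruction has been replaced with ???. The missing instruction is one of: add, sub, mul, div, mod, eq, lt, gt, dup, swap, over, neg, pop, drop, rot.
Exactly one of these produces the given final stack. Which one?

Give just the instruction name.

Answer: neg

Derivation:
Stack before ???: [0]
Stack after ???:  [0]
The instruction that transforms [0] -> [0] is: neg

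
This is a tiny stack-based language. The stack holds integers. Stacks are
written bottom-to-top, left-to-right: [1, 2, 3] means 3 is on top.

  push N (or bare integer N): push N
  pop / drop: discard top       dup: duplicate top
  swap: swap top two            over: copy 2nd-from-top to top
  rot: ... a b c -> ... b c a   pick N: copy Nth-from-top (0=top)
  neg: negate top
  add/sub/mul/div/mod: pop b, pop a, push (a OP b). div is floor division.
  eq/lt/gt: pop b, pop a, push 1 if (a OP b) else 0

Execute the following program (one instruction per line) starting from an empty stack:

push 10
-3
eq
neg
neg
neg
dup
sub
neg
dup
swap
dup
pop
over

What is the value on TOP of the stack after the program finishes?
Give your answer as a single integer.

Answer: 0

Derivation:
After 'push 10': [10]
After 'push -3': [10, -3]
After 'eq': [0]
After 'neg': [0]
After 'neg': [0]
After 'neg': [0]
After 'dup': [0, 0]
After 'sub': [0]
After 'neg': [0]
After 'dup': [0, 0]
After 'swap': [0, 0]
After 'dup': [0, 0, 0]
After 'pop': [0, 0]
After 'over': [0, 0, 0]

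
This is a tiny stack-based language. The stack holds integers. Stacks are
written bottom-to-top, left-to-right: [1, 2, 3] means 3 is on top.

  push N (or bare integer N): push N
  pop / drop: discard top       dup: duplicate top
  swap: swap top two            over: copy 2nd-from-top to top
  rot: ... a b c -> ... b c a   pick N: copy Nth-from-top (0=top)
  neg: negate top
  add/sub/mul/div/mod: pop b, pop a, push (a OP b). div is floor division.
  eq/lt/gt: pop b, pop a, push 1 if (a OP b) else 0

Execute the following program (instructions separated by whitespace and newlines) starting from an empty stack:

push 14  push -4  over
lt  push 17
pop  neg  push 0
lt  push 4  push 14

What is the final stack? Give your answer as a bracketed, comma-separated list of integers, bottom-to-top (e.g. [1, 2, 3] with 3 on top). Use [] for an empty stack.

After 'push 14': [14]
After 'push -4': [14, -4]
After 'over': [14, -4, 14]
After 'lt': [14, 1]
After 'push 17': [14, 1, 17]
After 'pop': [14, 1]
After 'neg': [14, -1]
After 'push 0': [14, -1, 0]
After 'lt': [14, 1]
After 'push 4': [14, 1, 4]
After 'push 14': [14, 1, 4, 14]

Answer: [14, 1, 4, 14]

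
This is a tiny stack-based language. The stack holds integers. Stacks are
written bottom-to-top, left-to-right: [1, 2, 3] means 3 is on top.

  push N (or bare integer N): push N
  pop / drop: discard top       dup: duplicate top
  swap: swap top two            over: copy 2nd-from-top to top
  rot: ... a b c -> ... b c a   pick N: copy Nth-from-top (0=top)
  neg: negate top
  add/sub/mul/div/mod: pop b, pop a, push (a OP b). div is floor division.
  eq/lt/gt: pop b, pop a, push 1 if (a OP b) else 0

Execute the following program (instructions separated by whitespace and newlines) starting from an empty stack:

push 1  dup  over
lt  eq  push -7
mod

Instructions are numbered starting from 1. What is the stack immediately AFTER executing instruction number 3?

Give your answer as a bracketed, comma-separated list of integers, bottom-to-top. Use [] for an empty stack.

Answer: [1, 1, 1]

Derivation:
Step 1 ('push 1'): [1]
Step 2 ('dup'): [1, 1]
Step 3 ('over'): [1, 1, 1]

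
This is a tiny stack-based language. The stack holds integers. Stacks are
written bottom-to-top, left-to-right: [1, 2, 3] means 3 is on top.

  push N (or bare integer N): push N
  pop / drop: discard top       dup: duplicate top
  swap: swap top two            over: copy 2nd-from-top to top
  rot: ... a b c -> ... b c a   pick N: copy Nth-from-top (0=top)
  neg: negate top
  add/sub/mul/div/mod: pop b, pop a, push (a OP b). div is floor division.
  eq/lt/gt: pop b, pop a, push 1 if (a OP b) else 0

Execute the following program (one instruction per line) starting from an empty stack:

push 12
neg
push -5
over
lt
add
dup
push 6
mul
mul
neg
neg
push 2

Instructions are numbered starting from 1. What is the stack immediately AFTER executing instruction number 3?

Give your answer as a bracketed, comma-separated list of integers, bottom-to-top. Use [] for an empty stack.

Answer: [-12, -5]

Derivation:
Step 1 ('push 12'): [12]
Step 2 ('neg'): [-12]
Step 3 ('push -5'): [-12, -5]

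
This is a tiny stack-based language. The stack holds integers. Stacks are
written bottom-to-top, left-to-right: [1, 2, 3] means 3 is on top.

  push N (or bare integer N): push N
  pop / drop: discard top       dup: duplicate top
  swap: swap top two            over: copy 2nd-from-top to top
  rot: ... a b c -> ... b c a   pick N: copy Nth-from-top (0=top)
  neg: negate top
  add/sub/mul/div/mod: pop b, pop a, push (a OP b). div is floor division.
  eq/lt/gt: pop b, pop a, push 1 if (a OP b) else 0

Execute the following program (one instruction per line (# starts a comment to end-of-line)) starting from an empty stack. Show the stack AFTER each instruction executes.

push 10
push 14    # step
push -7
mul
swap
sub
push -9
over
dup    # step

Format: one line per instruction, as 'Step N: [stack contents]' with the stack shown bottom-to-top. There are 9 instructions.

Step 1: [10]
Step 2: [10, 14]
Step 3: [10, 14, -7]
Step 4: [10, -98]
Step 5: [-98, 10]
Step 6: [-108]
Step 7: [-108, -9]
Step 8: [-108, -9, -108]
Step 9: [-108, -9, -108, -108]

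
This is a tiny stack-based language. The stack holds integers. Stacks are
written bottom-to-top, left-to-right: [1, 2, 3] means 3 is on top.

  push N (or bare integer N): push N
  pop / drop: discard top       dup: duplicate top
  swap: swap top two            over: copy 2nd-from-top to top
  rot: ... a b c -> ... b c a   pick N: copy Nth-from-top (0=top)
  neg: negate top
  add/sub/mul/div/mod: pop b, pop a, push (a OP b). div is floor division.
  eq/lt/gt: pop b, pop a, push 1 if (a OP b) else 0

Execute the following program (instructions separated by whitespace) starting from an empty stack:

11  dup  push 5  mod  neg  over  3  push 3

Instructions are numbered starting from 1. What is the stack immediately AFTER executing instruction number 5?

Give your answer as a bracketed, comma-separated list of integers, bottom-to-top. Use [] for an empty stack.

Answer: [11, -1]

Derivation:
Step 1 ('11'): [11]
Step 2 ('dup'): [11, 11]
Step 3 ('push 5'): [11, 11, 5]
Step 4 ('mod'): [11, 1]
Step 5 ('neg'): [11, -1]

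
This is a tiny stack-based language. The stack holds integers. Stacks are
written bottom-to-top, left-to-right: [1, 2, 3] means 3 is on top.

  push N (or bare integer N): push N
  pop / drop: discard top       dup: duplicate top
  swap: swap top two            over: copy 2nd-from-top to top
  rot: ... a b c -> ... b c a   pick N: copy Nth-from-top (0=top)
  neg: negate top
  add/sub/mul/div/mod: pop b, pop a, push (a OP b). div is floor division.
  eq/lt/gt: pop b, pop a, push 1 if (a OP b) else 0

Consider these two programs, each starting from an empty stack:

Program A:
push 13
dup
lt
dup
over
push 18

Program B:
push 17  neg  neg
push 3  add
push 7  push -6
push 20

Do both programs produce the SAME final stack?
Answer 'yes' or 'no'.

Answer: no

Derivation:
Program A trace:
  After 'push 13': [13]
  After 'dup': [13, 13]
  After 'lt': [0]
  After 'dup': [0, 0]
  After 'over': [0, 0, 0]
  After 'push 18': [0, 0, 0, 18]
Program A final stack: [0, 0, 0, 18]

Program B trace:
  After 'push 17': [17]
  After 'neg': [-17]
  After 'neg': [17]
  After 'push 3': [17, 3]
  After 'add': [20]
  After 'push 7': [20, 7]
  After 'push -6': [20, 7, -6]
  After 'push 20': [20, 7, -6, 20]
Program B final stack: [20, 7, -6, 20]
Same: no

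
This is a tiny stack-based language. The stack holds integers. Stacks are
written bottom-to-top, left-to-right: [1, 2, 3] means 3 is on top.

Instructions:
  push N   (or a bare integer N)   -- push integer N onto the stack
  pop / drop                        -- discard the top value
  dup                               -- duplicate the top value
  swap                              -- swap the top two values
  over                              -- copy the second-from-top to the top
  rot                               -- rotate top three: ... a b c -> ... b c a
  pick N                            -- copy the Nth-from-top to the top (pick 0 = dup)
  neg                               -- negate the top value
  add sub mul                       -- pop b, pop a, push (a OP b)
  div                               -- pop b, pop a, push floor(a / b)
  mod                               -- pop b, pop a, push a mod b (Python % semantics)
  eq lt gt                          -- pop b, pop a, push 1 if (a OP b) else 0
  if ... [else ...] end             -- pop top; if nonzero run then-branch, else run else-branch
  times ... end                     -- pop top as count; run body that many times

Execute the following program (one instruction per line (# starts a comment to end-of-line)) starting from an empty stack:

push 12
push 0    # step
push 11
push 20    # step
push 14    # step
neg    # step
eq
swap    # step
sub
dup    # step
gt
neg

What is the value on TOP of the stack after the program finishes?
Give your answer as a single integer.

After 'push 12': [12]
After 'push 0': [12, 0]
After 'push 11': [12, 0, 11]
After 'push 20': [12, 0, 11, 20]
After 'push 14': [12, 0, 11, 20, 14]
After 'neg': [12, 0, 11, 20, -14]
After 'eq': [12, 0, 11, 0]
After 'swap': [12, 0, 0, 11]
After 'sub': [12, 0, -11]
After 'dup': [12, 0, -11, -11]
After 'gt': [12, 0, 0]
After 'neg': [12, 0, 0]

Answer: 0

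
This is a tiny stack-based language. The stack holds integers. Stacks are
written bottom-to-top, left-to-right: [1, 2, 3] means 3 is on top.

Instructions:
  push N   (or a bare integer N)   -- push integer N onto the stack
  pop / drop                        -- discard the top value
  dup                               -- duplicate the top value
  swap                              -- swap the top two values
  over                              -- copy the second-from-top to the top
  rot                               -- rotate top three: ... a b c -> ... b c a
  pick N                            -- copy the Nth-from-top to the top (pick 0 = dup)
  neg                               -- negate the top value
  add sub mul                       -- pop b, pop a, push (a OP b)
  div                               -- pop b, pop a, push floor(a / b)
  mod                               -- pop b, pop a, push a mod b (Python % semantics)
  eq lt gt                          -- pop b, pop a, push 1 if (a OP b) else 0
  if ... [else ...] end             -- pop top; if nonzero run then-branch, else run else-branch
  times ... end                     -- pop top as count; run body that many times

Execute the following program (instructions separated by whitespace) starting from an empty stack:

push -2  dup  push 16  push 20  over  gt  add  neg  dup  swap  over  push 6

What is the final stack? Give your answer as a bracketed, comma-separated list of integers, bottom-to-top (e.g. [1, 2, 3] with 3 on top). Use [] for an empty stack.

After 'push -2': [-2]
After 'dup': [-2, -2]
After 'push 16': [-2, -2, 16]
After 'push 20': [-2, -2, 16, 20]
After 'over': [-2, -2, 16, 20, 16]
After 'gt': [-2, -2, 16, 1]
After 'add': [-2, -2, 17]
After 'neg': [-2, -2, -17]
After 'dup': [-2, -2, -17, -17]
After 'swap': [-2, -2, -17, -17]
After 'over': [-2, -2, -17, -17, -17]
After 'push 6': [-2, -2, -17, -17, -17, 6]

Answer: [-2, -2, -17, -17, -17, 6]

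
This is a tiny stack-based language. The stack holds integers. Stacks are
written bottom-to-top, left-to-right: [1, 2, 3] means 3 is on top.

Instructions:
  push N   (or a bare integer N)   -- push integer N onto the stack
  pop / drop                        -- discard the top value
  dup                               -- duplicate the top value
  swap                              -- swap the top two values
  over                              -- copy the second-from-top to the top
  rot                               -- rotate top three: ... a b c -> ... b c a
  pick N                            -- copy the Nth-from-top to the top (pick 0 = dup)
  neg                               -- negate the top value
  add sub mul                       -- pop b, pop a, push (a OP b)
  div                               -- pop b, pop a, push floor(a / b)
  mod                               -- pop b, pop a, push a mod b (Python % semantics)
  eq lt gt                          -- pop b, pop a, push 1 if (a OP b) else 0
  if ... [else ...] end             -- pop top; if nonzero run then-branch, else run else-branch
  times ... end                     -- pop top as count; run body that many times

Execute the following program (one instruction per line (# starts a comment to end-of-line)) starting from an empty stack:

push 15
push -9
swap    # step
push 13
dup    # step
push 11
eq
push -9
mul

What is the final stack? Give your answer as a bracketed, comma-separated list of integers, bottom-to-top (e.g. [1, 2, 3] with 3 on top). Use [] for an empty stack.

After 'push 15': [15]
After 'push -9': [15, -9]
After 'swap': [-9, 15]
After 'push 13': [-9, 15, 13]
After 'dup': [-9, 15, 13, 13]
After 'push 11': [-9, 15, 13, 13, 11]
After 'eq': [-9, 15, 13, 0]
After 'push -9': [-9, 15, 13, 0, -9]
After 'mul': [-9, 15, 13, 0]

Answer: [-9, 15, 13, 0]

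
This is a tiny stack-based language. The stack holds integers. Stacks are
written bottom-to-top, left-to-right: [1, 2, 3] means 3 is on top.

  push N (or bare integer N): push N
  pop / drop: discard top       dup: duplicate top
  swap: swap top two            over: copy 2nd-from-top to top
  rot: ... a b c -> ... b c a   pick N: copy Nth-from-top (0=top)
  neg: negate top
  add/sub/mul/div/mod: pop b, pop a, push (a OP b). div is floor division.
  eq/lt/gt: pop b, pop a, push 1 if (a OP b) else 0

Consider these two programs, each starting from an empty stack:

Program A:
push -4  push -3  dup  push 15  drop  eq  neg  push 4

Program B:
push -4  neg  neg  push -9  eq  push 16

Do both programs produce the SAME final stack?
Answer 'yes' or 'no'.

Program A trace:
  After 'push -4': [-4]
  After 'push -3': [-4, -3]
  After 'dup': [-4, -3, -3]
  After 'push 15': [-4, -3, -3, 15]
  After 'drop': [-4, -3, -3]
  After 'eq': [-4, 1]
  After 'neg': [-4, -1]
  After 'push 4': [-4, -1, 4]
Program A final stack: [-4, -1, 4]

Program B trace:
  After 'push -4': [-4]
  After 'neg': [4]
  After 'neg': [-4]
  After 'push -9': [-4, -9]
  After 'eq': [0]
  After 'push 16': [0, 16]
Program B final stack: [0, 16]
Same: no

Answer: no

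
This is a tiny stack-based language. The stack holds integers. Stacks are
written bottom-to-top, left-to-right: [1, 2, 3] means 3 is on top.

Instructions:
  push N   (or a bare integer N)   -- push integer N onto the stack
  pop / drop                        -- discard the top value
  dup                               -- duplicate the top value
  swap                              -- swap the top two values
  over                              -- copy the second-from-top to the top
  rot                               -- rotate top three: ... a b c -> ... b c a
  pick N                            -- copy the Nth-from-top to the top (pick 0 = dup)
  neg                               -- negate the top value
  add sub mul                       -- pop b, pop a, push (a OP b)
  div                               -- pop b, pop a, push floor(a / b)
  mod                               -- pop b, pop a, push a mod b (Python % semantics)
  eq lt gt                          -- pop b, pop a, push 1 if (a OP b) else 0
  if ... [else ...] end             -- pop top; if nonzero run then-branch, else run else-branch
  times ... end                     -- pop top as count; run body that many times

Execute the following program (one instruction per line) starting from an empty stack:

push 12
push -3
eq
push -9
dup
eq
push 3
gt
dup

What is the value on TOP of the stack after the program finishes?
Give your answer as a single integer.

Answer: 0

Derivation:
After 'push 12': [12]
After 'push -3': [12, -3]
After 'eq': [0]
After 'push -9': [0, -9]
After 'dup': [0, -9, -9]
After 'eq': [0, 1]
After 'push 3': [0, 1, 3]
After 'gt': [0, 0]
After 'dup': [0, 0, 0]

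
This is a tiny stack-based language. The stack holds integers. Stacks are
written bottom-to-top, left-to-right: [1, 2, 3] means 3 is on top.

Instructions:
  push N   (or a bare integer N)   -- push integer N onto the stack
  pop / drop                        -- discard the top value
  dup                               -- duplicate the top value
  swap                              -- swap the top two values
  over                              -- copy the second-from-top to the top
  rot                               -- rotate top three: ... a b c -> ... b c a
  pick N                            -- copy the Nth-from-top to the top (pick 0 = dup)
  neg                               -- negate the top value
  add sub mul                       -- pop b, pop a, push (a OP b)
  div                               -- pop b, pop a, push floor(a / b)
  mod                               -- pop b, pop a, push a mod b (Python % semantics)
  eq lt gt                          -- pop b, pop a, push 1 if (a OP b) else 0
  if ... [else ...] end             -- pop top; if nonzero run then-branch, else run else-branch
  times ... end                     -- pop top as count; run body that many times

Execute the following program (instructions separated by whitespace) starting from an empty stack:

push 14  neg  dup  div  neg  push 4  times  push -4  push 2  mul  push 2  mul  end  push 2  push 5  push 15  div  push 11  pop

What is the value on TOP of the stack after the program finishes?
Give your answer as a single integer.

Answer: 0

Derivation:
After 'push 14': [14]
After 'neg': [-14]
After 'dup': [-14, -14]
After 'div': [1]
After 'neg': [-1]
After 'push 4': [-1, 4]
After 'times': [-1]
After 'push -4': [-1, -4]
After 'push 2': [-1, -4, 2]
After 'mul': [-1, -8]
  ...
After 'push 2': [-1, -16, -16, -16, -4, 2]
After 'mul': [-1, -16, -16, -16, -8]
After 'push 2': [-1, -16, -16, -16, -8, 2]
After 'mul': [-1, -16, -16, -16, -16]
After 'push 2': [-1, -16, -16, -16, -16, 2]
After 'push 5': [-1, -16, -16, -16, -16, 2, 5]
After 'push 15': [-1, -16, -16, -16, -16, 2, 5, 15]
After 'div': [-1, -16, -16, -16, -16, 2, 0]
After 'push 11': [-1, -16, -16, -16, -16, 2, 0, 11]
After 'pop': [-1, -16, -16, -16, -16, 2, 0]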